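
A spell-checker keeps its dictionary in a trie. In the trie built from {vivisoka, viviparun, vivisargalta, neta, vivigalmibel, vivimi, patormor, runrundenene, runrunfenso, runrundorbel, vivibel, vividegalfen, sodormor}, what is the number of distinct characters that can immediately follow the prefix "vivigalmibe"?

Follow the path "vivigalmibe" to its node, then look at its outgoing edges.
Characters that immediately follow "vivigalmibe" among the stored strings: {l}.
That node has 1 child edge.

1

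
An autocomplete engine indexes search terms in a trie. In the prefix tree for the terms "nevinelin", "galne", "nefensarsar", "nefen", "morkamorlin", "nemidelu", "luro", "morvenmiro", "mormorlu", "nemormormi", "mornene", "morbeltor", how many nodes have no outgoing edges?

11

A leaf is a node with no children — equivalently, the end of a word that is not a proper prefix of any other stored word.
Those words: "galne", "luro", "morbeltor", "morkamorlin", "mormorlu", "mornene", "morvenmiro", "nefensarsar", "nemidelu", "nemormormi", "nevinelin"
Leaf count: 11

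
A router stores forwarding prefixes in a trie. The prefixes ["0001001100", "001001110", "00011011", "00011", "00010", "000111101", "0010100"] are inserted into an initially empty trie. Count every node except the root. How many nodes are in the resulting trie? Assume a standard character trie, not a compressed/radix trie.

For each word, the new-node count is its length minus the longest prefix already in the trie:
  "0001001100" → 10 new (0, 0, 0, 1, 0, 0, 1, 1, 0, 0)
  "001001110" → prefix "00" already present; 7 new (1, 0, 0, 1, 1, 1, 0)
  "00011011" → prefix "0001" already present; 4 new (1, 0, 1, 1)
  "00011" → prefix "00011" already present; 0 new (none)
  "00010" → prefix "00010" already present; 0 new (none)
  "000111101" → prefix "00011" already present; 4 new (1, 1, 0, 1)
  "0010100" → prefix "0010" already present; 3 new (1, 0, 0)
Total nodes = 10 + 7 + 4 + 0 + 0 + 4 + 3 = 28

28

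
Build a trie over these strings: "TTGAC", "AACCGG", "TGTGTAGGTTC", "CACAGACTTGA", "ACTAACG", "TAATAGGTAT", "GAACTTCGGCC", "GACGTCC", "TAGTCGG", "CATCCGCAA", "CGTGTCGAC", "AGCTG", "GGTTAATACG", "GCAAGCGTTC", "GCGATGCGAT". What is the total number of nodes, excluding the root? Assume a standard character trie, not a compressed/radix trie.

Insert word by word; a character creates a node only if that edge doesn't already exist:
  "TTGAC" → 5 new (T, T, G, A, C)
  "AACCGG" → 6 new (A, A, C, C, G, G)
  "TGTGTAGGTTC" → prefix "T" already present; 10 new (G, T, G, T, A, G, G, T, T, C)
  "CACAGACTTGA" → 11 new (C, A, C, A, G, A, C, T, T, G, A)
  "ACTAACG" → prefix "A" already present; 6 new (C, T, A, A, C, G)
  "TAATAGGTAT" → prefix "T" already present; 9 new (A, A, T, A, G, G, T, A, T)
  "GAACTTCGGCC" → 11 new (G, A, A, C, T, T, C, G, G, C, C)
  "GACGTCC" → prefix "GA" already present; 5 new (C, G, T, C, C)
  "TAGTCGG" → prefix "TA" already present; 5 new (G, T, C, G, G)
  "CATCCGCAA" → prefix "CA" already present; 7 new (T, C, C, G, C, A, A)
  "CGTGTCGAC" → prefix "C" already present; 8 new (G, T, G, T, C, G, A, C)
  "AGCTG" → prefix "A" already present; 4 new (G, C, T, G)
  "GGTTAATACG" → prefix "G" already present; 9 new (G, T, T, A, A, T, A, C, G)
  "GCAAGCGTTC" → prefix "G" already present; 9 new (C, A, A, G, C, G, T, T, C)
  "GCGATGCGAT" → prefix "GC" already present; 8 new (G, A, T, G, C, G, A, T)
Total nodes = 5 + 6 + 10 + 11 + 6 + 9 + 11 + 5 + 5 + 7 + 8 + 4 + 9 + 9 + 8 = 113

113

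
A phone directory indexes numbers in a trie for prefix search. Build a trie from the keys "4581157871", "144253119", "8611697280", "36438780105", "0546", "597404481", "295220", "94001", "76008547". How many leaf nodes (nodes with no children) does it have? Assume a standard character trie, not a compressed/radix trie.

9

Leaves are exactly the stored words that no other stored word extends.
Those words: "0546", "144253119", "295220", "36438780105", "4581157871", "597404481", "76008547", "8611697280", "94001"
Leaf count: 9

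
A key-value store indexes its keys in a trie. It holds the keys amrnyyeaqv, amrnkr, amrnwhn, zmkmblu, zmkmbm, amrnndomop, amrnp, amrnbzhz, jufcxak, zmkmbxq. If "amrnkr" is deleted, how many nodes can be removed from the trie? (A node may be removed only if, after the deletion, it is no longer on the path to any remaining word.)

After clearing the end-marker at "amrnkr", prune upward until reaching a node still needed by another word.
The suffix "kr" (2 nodes) is used only by "amrnkr"; the node for "amrn" still has the child "y", so pruning stops there.
Nodes removed: 2

2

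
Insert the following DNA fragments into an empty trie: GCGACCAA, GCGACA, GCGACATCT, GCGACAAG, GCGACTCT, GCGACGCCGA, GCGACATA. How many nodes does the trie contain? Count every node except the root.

23

Count nodes per top-level branch (shared prefixes stored once):
  'G'-branch (GCGACA, GCGACAAG, GCGACATA, GCGACATCT, GCGACCAA, GCGACGCCGA, GCGACTCT): 23 nodes
Sum: 23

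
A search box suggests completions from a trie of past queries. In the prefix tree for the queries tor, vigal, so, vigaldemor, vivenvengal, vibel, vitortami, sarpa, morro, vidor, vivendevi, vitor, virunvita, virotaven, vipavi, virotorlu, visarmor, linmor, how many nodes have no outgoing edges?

16

A leaf is a node with no children — equivalently, the end of a word that is not a proper prefix of any other stored word.
Those words: "linmor", "morro", "sarpa", "so", "tor", "vibel", "vidor", "vigaldemor", "vipavi", "virotaven", "virotorlu", "virunvita", "visarmor", "vitortami", "vivendevi", "vivenvengal"
Leaf count: 16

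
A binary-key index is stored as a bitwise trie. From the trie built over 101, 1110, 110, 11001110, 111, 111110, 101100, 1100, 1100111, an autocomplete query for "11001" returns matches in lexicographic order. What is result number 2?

Words with prefix "11001", in lexicographic order: "1100111", "11001110"
Position 2: 11001110

11001110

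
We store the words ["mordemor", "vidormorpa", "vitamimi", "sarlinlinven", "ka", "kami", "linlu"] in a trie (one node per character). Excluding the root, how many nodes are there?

Trace insertions, counting only characters that open a new branch:
  "mordemor" → 8 new (m, o, r, d, e, m, o, r)
  "vidormorpa" → 10 new (v, i, d, o, r, m, o, r, p, a)
  "vitamimi" → prefix "vi" already present; 6 new (t, a, m, i, m, i)
  "sarlinlinven" → 12 new (s, a, r, l, i, n, l, i, n, v, e, n)
  "ka" → 2 new (k, a)
  "kami" → prefix "ka" already present; 2 new (m, i)
  "linlu" → 5 new (l, i, n, l, u)
Total nodes = 8 + 10 + 6 + 12 + 2 + 2 + 5 = 45

45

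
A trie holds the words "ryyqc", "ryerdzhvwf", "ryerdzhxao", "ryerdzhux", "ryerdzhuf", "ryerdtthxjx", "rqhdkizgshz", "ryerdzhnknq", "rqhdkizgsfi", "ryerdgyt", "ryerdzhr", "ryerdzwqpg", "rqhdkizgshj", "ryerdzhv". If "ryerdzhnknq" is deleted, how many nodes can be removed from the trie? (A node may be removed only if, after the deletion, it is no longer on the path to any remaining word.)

4

A node on "ryerdzhnknq"'s path can go only if nothing else ends at it or branches off below it.
The suffix "nknq" (4 nodes) is used only by "ryerdzhnknq"; the node for "ryerdzh" still has the child "v", so pruning stops there.
Nodes removed: 4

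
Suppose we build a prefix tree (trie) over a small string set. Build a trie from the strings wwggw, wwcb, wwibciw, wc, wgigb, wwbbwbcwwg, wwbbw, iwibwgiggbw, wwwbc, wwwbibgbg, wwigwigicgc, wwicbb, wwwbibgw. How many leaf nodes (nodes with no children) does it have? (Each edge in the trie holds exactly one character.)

12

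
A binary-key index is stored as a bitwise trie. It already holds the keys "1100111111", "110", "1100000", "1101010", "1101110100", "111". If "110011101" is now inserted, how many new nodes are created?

2

The longest prefix of "110011101" already in the trie is "1100111" (length 7).
Each of the 2 remaining characters creates one node.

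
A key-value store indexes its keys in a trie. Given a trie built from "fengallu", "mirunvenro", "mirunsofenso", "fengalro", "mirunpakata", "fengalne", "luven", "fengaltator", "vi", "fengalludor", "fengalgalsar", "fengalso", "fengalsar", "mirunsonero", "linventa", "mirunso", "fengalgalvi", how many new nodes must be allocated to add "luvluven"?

"luv" is already a path in the trie; the remaining "luven" must be added.
Each of the 5 remaining characters creates one node.

5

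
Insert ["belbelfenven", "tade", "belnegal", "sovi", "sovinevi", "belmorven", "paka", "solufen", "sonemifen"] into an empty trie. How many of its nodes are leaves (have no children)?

8

Leaves are exactly the stored words that no other stored word extends.
Those words: "belbelfenven", "belmorven", "belnegal", "paka", "solufen", "sonemifen", "sovinevi", "tade"
Leaf count: 8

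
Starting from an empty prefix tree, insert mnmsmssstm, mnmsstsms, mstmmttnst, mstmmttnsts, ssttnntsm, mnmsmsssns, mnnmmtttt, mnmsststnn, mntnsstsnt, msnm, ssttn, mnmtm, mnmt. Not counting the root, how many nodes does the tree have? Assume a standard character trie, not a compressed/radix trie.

58

Count nodes per top-level branch (shared prefixes stored once):
  'm'-branch (mnmsmsssns, mnmsmssstm, mnmsstsms, mnmsststnn, mnmt, mnmtm, mnnmmtttt, mntnsstsnt, msnm, mstmmttnst, mstmmttnsts): 49 nodes
  's'-branch (ssttn, ssttnntsm): 9 nodes
Sum: 58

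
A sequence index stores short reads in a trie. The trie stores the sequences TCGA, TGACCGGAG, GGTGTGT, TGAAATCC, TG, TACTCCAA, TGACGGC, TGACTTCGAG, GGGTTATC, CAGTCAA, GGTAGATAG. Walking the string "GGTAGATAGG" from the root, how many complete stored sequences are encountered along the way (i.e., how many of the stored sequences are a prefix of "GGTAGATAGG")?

1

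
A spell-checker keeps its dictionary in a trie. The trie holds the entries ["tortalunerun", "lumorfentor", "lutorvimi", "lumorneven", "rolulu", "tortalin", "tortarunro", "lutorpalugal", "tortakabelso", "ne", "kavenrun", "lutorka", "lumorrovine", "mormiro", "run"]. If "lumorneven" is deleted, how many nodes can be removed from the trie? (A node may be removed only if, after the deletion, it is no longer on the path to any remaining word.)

5

Walk "lumorneven" from the leaf back toward the root, removing each node that no remaining word uses.
The suffix "neven" (5 nodes) is used only by "lumorneven"; the node for "lumor" still has the child "f", so pruning stops there.
Nodes removed: 5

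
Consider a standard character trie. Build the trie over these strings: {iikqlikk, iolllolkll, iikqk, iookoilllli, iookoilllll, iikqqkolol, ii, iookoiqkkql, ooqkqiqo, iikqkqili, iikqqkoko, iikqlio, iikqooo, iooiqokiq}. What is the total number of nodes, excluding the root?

63

Insert word by word; a character creates a node only if that edge doesn't already exist:
  "iikqlikk" → 8 new (i, i, k, q, l, i, k, k)
  "iolllolkll" → prefix "i" already present; 9 new (o, l, l, l, o, l, k, l, l)
  "iikqk" → prefix "iikq" already present; 1 new (k)
  "iookoilllli" → prefix "io" already present; 9 new (o, k, o, i, l, l, l, l, i)
  "iookoilllll" → prefix "iookoillll" already present; 1 new (l)
  "iikqqkolol" → prefix "iikq" already present; 6 new (q, k, o, l, o, l)
  "ii" → prefix "ii" already present; 0 new (none)
  "iookoiqkkql" → prefix "iookoi" already present; 5 new (q, k, k, q, l)
  "ooqkqiqo" → 8 new (o, o, q, k, q, i, q, o)
  "iikqkqili" → prefix "iikqk" already present; 4 new (q, i, l, i)
  "iikqqkoko" → prefix "iikqqko" already present; 2 new (k, o)
  "iikqlio" → prefix "iikqli" already present; 1 new (o)
  "iikqooo" → prefix "iikq" already present; 3 new (o, o, o)
  "iooiqokiq" → prefix "ioo" already present; 6 new (i, q, o, k, i, q)
Total nodes = 8 + 9 + 1 + 9 + 1 + 6 + 0 + 5 + 8 + 4 + 2 + 1 + 3 + 6 = 63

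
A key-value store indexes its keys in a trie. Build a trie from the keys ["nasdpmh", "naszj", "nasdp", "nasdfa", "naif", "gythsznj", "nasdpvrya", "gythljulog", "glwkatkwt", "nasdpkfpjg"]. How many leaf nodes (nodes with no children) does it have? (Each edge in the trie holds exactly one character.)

Leaves are exactly the stored words that no other stored word extends.
Those words: "glwkatkwt", "gythljulog", "gythsznj", "naif", "nasdfa", "nasdpkfpjg", "nasdpmh", "nasdpvrya", "naszj"
Leaf count: 9

9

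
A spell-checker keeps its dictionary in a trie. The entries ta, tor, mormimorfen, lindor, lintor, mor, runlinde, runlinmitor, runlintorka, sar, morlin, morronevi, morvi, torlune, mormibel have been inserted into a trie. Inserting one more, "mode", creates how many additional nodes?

"mo" is already a path in the trie; the remaining "de" must be added.
So 4 − 2 = 2 new nodes.

2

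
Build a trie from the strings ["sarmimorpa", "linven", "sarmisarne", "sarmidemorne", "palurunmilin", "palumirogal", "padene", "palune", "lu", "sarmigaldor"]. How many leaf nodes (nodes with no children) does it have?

A leaf is a node with no children — equivalently, the end of a word that is not a proper prefix of any other stored word.
Those words: "linven", "lu", "padene", "palumirogal", "palune", "palurunmilin", "sarmidemorne", "sarmigaldor", "sarmimorpa", "sarmisarne"
Leaf count: 10

10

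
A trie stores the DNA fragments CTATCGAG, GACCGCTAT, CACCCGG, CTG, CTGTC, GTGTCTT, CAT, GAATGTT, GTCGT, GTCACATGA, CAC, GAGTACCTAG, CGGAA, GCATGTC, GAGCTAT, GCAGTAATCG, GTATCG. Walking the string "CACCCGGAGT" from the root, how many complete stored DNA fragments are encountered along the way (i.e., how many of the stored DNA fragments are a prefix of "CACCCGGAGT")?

2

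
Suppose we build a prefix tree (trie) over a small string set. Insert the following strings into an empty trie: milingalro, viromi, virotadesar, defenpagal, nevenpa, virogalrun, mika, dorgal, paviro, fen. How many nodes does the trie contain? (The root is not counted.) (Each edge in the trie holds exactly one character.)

62

Trace insertions, counting only characters that open a new branch:
  "milingalro" → 10 new (m, i, l, i, n, g, a, l, r, o)
  "viromi" → 6 new (v, i, r, o, m, i)
  "virotadesar" → prefix "viro" already present; 7 new (t, a, d, e, s, a, r)
  "defenpagal" → 10 new (d, e, f, e, n, p, a, g, a, l)
  "nevenpa" → 7 new (n, e, v, e, n, p, a)
  "virogalrun" → prefix "viro" already present; 6 new (g, a, l, r, u, n)
  "mika" → prefix "mi" already present; 2 new (k, a)
  "dorgal" → prefix "d" already present; 5 new (o, r, g, a, l)
  "paviro" → 6 new (p, a, v, i, r, o)
  "fen" → 3 new (f, e, n)
Total nodes = 10 + 6 + 7 + 10 + 7 + 6 + 2 + 5 + 6 + 3 = 62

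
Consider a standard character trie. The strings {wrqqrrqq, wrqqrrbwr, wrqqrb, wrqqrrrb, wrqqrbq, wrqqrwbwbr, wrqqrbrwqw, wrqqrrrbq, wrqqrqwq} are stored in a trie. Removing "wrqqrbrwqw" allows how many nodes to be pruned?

A node on "wrqqrbrwqw"'s path can go only if nothing else ends at it or branches off below it.
The suffix "rwqw" (4 nodes) is used only by "wrqqrbrwqw"; the node for "wrqqrb" still has the child "q", so pruning stops there.
Nodes removed: 4

4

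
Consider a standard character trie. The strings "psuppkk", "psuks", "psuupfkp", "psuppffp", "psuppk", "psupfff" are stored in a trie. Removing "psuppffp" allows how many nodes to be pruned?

3

Walk "psuppffp" from the leaf back toward the root, removing each node that no remaining word uses.
The suffix "ffp" (3 nodes) is used only by "psuppffp"; the node for "psupp" still has the child "k", so pruning stops there.
Nodes removed: 3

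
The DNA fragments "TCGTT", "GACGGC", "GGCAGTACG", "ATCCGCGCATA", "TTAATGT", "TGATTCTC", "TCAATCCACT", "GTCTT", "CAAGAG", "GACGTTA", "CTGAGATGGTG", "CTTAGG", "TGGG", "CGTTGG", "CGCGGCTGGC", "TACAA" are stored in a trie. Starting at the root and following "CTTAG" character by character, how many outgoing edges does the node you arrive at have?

Walk "CTTAG" from the root, arriving at one node.
Distinct next characters after "CTTAG": G.
That node has 1 child edge.

1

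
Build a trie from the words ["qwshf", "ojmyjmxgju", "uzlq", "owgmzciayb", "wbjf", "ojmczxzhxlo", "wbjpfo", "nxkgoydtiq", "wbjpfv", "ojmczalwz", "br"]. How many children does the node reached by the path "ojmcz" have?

Walk "ojmcz" from the root, arriving at one node.
Distinct next characters after "ojmcz": a, x.
That node has 2 child edges.

2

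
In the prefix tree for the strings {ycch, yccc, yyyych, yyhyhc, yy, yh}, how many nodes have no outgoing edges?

A leaf is a node with no children — equivalently, the end of a word that is not a proper prefix of any other stored word.
Those words: "yccc", "ycch", "yh", "yyhyhc", "yyyych"
Leaf count: 5

5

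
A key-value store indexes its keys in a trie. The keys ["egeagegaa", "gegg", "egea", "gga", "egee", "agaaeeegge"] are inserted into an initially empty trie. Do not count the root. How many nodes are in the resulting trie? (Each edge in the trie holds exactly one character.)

Trace insertions, counting only characters that open a new branch:
  "egeagegaa" → 9 new (e, g, e, a, g, e, g, a, a)
  "gegg" → 4 new (g, e, g, g)
  "egea" → prefix "egea" already present; 0 new (none)
  "gga" → prefix "g" already present; 2 new (g, a)
  "egee" → prefix "ege" already present; 1 new (e)
  "agaaeeegge" → 10 new (a, g, a, a, e, e, e, g, g, e)
Total nodes = 9 + 4 + 0 + 2 + 1 + 10 = 26

26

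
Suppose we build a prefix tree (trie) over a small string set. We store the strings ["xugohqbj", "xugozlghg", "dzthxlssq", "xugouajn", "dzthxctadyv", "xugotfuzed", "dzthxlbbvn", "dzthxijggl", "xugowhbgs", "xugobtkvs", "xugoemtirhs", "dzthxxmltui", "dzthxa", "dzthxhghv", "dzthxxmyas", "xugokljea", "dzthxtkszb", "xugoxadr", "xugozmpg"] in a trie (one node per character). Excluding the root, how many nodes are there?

95

For each word, the new-node count is its length minus the longest prefix already in the trie:
  "xugohqbj" → 8 new (x, u, g, o, h, q, b, j)
  "xugozlghg" → prefix "xugo" already present; 5 new (z, l, g, h, g)
  "dzthxlssq" → 9 new (d, z, t, h, x, l, s, s, q)
  "xugouajn" → prefix "xugo" already present; 4 new (u, a, j, n)
  "dzthxctadyv" → prefix "dzthx" already present; 6 new (c, t, a, d, y, v)
  "xugotfuzed" → prefix "xugo" already present; 6 new (t, f, u, z, e, d)
  "dzthxlbbvn" → prefix "dzthxl" already present; 4 new (b, b, v, n)
  "dzthxijggl" → prefix "dzthx" already present; 5 new (i, j, g, g, l)
  "xugowhbgs" → prefix "xugo" already present; 5 new (w, h, b, g, s)
  "xugobtkvs" → prefix "xugo" already present; 5 new (b, t, k, v, s)
  "xugoemtirhs" → prefix "xugo" already present; 7 new (e, m, t, i, r, h, s)
  "dzthxxmltui" → prefix "dzthx" already present; 6 new (x, m, l, t, u, i)
  "dzthxa" → prefix "dzthx" already present; 1 new (a)
  "dzthxhghv" → prefix "dzthx" already present; 4 new (h, g, h, v)
  "dzthxxmyas" → prefix "dzthxxm" already present; 3 new (y, a, s)
  "xugokljea" → prefix "xugo" already present; 5 new (k, l, j, e, a)
  "dzthxtkszb" → prefix "dzthx" already present; 5 new (t, k, s, z, b)
  "xugoxadr" → prefix "xugo" already present; 4 new (x, a, d, r)
  "xugozmpg" → prefix "xugoz" already present; 3 new (m, p, g)
Total nodes = 8 + 5 + 9 + 4 + 6 + 6 + 4 + 5 + 5 + 5 + 7 + 6 + 1 + 4 + 3 + 5 + 5 + 4 + 3 = 95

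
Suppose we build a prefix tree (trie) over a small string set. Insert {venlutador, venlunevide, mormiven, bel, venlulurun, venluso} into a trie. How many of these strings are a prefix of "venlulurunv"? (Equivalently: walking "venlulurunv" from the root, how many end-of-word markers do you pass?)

Traverse "venlulurunv" character by character; count nodes along the way that are marked as word ends.
Prefixes of the query that are stored words: "venlulurun"
Count: 1

1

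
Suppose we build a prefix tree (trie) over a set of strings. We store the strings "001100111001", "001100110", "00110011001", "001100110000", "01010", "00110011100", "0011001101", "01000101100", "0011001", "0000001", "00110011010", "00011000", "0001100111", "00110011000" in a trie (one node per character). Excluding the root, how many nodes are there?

For each word, the new-node count is its length minus the longest prefix already in the trie:
  "001100111001" → 12 new (0, 0, 1, 1, 0, 0, 1, 1, 1, 0, 0, 1)
  "001100110" → prefix "00110011" already present; 1 new (0)
  "00110011001" → prefix "001100110" already present; 2 new (0, 1)
  "001100110000" → prefix "0011001100" already present; 2 new (0, 0)
  "01010" → prefix "0" already present; 4 new (1, 0, 1, 0)
  "00110011100" → prefix "00110011100" already present; 0 new (none)
  "0011001101" → prefix "001100110" already present; 1 new (1)
  "01000101100" → prefix "010" already present; 8 new (0, 0, 1, 0, 1, 1, 0, 0)
  "0011001" → prefix "0011001" already present; 0 new (none)
  "0000001" → prefix "00" already present; 5 new (0, 0, 0, 0, 1)
  "00110011010" → prefix "0011001101" already present; 1 new (0)
  "00011000" → prefix "000" already present; 5 new (1, 1, 0, 0, 0)
  "0001100111" → prefix "0001100" already present; 3 new (1, 1, 1)
  "00110011000" → prefix "00110011000" already present; 0 new (none)
Total nodes = 12 + 1 + 2 + 2 + 4 + 0 + 1 + 8 + 0 + 5 + 1 + 5 + 3 + 0 = 44

44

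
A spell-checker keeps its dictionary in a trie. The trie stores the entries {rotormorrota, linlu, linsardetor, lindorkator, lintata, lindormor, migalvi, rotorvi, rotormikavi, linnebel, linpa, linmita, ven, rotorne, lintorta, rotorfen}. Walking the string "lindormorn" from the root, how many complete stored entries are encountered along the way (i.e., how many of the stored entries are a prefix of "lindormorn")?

Check each prefix of "lindormorn" against the stored set — each match is an end-marker on the path.
Prefixes of the query that are stored words: "lindormor"
Count: 1

1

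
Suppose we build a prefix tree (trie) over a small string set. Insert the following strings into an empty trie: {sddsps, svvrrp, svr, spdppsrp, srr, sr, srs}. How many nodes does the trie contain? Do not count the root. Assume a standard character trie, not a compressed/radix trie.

Trie structure (* marks end of a word):
(root)
└─ s
   ├─ d
   │  └─ d
   │     └─ s
   │        └─ p
   │           └─ s *
   ├─ p
   │  └─ d
   │     └─ p
   │        └─ p
   │           └─ s
   │              └─ r
   │                 └─ p *
   ├─ r *
   │  ├─ r *
   │  └─ s *
   └─ v
      ├─ r *
      └─ v
         └─ r
            └─ r
               └─ p *
Counting every labelled node above: 22.

22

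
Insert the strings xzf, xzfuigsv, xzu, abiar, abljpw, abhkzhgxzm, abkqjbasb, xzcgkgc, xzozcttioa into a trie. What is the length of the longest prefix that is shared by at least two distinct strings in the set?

3

Look for the deepest trie node that still has at least two words in its subtree.
"xzf" and "xzfuigsv" agree on "xzf" (3 characters) before diverging; nothing deeper is shared.
Longest shared-prefix length: 3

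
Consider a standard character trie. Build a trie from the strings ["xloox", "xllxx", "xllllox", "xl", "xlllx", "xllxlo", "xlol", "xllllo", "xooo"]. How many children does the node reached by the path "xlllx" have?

Follow the path "xlllx" to its node, then look at its outgoing edges.
No stored string extends past "xlllx".
That node has 0 child edges.

0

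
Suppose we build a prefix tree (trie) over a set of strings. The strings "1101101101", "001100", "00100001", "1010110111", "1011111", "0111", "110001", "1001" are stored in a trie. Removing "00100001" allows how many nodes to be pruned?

A node on "00100001"'s path can go only if nothing else ends at it or branches off below it.
The suffix "00001" (5 nodes) is used only by "00100001"; the node for "001" still has the child "1", so pruning stops there.
Nodes removed: 5

5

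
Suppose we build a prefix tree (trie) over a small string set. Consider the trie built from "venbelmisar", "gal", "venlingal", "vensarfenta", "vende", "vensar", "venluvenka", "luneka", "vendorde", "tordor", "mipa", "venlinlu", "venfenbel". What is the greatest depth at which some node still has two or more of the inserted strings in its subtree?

Equivalently: take the maximum, over all pairs, of their longest common prefix length.
e.g. "venlingal" and "venlinlu" share the prefix "venlin" of length 6; no pair shares a longer one.
Longest shared-prefix length: 6

6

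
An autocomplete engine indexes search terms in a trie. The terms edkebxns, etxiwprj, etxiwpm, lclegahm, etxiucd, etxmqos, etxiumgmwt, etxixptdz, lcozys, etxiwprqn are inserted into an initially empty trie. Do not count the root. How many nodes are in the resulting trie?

47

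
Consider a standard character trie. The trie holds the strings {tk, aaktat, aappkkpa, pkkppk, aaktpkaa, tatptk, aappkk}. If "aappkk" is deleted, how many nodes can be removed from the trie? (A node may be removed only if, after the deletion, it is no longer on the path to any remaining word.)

0

After clearing the end-marker at "aappkk", prune upward until reaching a node still needed by another word.
Every node on "aappkk" is still needed (e.g. by "aappkkpa"), so nothing is freed.
Nodes removed: 0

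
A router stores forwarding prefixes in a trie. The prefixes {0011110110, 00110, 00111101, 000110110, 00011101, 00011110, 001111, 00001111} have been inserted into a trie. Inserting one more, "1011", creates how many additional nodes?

No existing word starts with "1", so every character of "1011" needs a new node.
4 − 0 = 4 new nodes.

4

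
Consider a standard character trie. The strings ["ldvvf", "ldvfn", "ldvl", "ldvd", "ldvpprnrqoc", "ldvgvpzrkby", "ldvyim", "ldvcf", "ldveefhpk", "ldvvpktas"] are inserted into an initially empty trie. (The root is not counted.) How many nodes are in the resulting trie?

41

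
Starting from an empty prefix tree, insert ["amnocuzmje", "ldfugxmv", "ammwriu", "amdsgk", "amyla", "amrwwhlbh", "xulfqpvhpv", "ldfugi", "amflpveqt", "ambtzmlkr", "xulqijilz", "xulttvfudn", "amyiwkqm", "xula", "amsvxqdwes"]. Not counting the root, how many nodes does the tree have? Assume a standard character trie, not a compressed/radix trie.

For each word, the new-node count is its length minus the longest prefix already in the trie:
  "amnocuzmje" → 10 new (a, m, n, o, c, u, z, m, j, e)
  "ldfugxmv" → 8 new (l, d, f, u, g, x, m, v)
  "ammwriu" → prefix "am" already present; 5 new (m, w, r, i, u)
  "amdsgk" → prefix "am" already present; 4 new (d, s, g, k)
  "amyla" → prefix "am" already present; 3 new (y, l, a)
  "amrwwhlbh" → prefix "am" already present; 7 new (r, w, w, h, l, b, h)
  "xulfqpvhpv" → 10 new (x, u, l, f, q, p, v, h, p, v)
  "ldfugi" → prefix "ldfug" already present; 1 new (i)
  "amflpveqt" → prefix "am" already present; 7 new (f, l, p, v, e, q, t)
  "ambtzmlkr" → prefix "am" already present; 7 new (b, t, z, m, l, k, r)
  "xulqijilz" → prefix "xul" already present; 6 new (q, i, j, i, l, z)
  "xulttvfudn" → prefix "xul" already present; 7 new (t, t, v, f, u, d, n)
  "amyiwkqm" → prefix "amy" already present; 5 new (i, w, k, q, m)
  "xula" → prefix "xul" already present; 1 new (a)
  "amsvxqdwes" → prefix "am" already present; 8 new (s, v, x, q, d, w, e, s)
Total nodes = 10 + 8 + 5 + 4 + 3 + 7 + 10 + 1 + 7 + 7 + 6 + 7 + 5 + 1 + 8 = 89

89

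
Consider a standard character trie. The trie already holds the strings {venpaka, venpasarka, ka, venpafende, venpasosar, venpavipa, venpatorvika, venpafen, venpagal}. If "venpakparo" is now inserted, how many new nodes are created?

The longest prefix of "venpakparo" already in the trie is "venpak" (length 6).
Each of the 4 remaining characters creates one node.

4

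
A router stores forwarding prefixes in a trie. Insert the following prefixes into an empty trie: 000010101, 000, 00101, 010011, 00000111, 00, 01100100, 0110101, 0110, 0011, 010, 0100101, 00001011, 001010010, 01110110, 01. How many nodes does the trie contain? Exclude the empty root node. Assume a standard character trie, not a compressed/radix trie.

43

Trace insertions, counting only characters that open a new branch:
  "000010101" → 9 new (0, 0, 0, 0, 1, 0, 1, 0, 1)
  "000" → prefix "000" already present; 0 new (none)
  "00101" → prefix "00" already present; 3 new (1, 0, 1)
  "010011" → prefix "0" already present; 5 new (1, 0, 0, 1, 1)
  "00000111" → prefix "0000" already present; 4 new (0, 1, 1, 1)
  "00" → prefix "00" already present; 0 new (none)
  "01100100" → prefix "01" already present; 6 new (1, 0, 0, 1, 0, 0)
  "0110101" → prefix "0110" already present; 3 new (1, 0, 1)
  "0110" → prefix "0110" already present; 0 new (none)
  "0011" → prefix "001" already present; 1 new (1)
  "010" → prefix "010" already present; 0 new (none)
  "0100101" → prefix "01001" already present; 2 new (0, 1)
  "00001011" → prefix "0000101" already present; 1 new (1)
  "001010010" → prefix "00101" already present; 4 new (0, 0, 1, 0)
  "01110110" → prefix "011" already present; 5 new (1, 0, 1, 1, 0)
  "01" → prefix "01" already present; 0 new (none)
Total nodes = 9 + 0 + 3 + 5 + 4 + 0 + 6 + 3 + 0 + 1 + 0 + 2 + 1 + 4 + 5 + 0 = 43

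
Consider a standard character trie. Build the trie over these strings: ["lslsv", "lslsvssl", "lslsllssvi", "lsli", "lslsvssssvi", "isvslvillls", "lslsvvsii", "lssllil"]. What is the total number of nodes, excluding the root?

39

Trie structure (* marks end of a word):
(root)
├─ i
│  └─ s
│     └─ v
│        └─ s
│           └─ l
│              └─ v
│                 └─ i
│                    └─ l
│                       └─ l
│                          └─ l
│                             └─ s *
└─ l
   └─ s
      ├─ l
      │  ├─ i *
      │  └─ s
      │     ├─ l
      │     │  └─ l
      │     │     └─ s
      │     │        └─ s
      │     │           └─ v
      │     │              └─ i *
      │     └─ v *
      │        ├─ s
      │        │  └─ s
      │        │     ├─ l *
      │        │     └─ s
      │        │        └─ s
      │        │           └─ v
      │        │              └─ i *
      │        └─ v
      │           └─ s
      │              └─ i
      │                 └─ i *
      └─ s
         └─ l
            └─ l
               └─ i
                  └─ l *
Counting every labelled node above: 39.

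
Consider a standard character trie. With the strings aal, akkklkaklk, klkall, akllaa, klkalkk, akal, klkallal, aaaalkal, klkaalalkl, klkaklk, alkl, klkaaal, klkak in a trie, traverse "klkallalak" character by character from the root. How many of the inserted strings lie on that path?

2

Check each prefix of "klkallalak" against the stored set — each match is an end-marker on the path.
Prefixes of the query that are stored words: "klkall", "klkallal"
Count: 2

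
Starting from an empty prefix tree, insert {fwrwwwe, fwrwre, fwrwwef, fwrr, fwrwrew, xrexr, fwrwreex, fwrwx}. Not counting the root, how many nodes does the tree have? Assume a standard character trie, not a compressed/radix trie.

21

Trie structure (* marks end of a word):
(root)
├─ f
│  └─ w
│     └─ r
│        ├─ r *
│        └─ w
│           ├─ r
│           │  └─ e *
│           │     ├─ e
│           │     │  └─ x *
│           │     └─ w *
│           ├─ w
│           │  ├─ e
│           │  │  └─ f *
│           │  └─ w
│           │     └─ e *
│           └─ x *
└─ x
   └─ r
      └─ e
         └─ x
            └─ r *
Counting every labelled node above: 21.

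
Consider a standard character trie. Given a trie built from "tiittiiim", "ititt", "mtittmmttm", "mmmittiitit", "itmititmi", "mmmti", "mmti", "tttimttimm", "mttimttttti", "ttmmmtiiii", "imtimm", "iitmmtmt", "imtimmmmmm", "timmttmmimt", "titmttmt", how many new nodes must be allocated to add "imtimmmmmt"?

1

"imtimmmmm" is already a path in the trie; the remaining "t" must be added.
So 10 − 9 = 1 new nodes.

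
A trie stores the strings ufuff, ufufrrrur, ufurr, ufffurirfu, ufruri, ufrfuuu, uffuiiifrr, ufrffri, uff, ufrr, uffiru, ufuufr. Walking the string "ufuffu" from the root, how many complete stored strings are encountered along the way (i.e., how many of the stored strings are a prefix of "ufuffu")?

1

Check each prefix of "ufuffu" against the stored set — each match is an end-marker on the path.
Prefixes of the query that are stored words: "ufuff"
Count: 1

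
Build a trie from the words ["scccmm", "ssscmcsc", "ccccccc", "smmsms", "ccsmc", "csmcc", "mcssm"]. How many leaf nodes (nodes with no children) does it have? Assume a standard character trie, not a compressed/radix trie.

7

A leaf is a node with no children — equivalently, the end of a word that is not a proper prefix of any other stored word.
Those words: "ccccccc", "ccsmc", "csmcc", "mcssm", "scccmm", "smmsms", "ssscmcsc"
Leaf count: 7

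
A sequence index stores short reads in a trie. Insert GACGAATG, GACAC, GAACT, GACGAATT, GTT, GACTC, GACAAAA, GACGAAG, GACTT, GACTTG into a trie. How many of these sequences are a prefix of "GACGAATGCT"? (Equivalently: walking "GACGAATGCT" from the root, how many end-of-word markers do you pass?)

Walk "GACGAATGCT" from the root; an end-of-word marker is hit whenever a stored word is a prefix of "GACGAATGCT".
Prefixes of the query that are stored words: "GACGAATG"
Count: 1

1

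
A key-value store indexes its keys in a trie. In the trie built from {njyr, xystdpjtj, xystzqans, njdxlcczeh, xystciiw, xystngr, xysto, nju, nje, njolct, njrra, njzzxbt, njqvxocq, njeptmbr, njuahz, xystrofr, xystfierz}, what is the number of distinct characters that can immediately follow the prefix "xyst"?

7

Walk "xyst" from the root, arriving at one node.
Characters that immediately follow "xyst" among the stored strings: {c, d, f, n, o, r, z}.
That node has 7 child edges.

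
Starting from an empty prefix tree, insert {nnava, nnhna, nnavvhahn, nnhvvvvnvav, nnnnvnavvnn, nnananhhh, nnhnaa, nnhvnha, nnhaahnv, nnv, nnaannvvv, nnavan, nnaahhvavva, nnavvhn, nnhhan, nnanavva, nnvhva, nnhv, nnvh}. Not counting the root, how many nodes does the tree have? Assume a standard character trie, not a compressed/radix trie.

70

For each word, the new-node count is its length minus the longest prefix already in the trie:
  "nnava" → 5 new (n, n, a, v, a)
  "nnhna" → prefix "nn" already present; 3 new (h, n, a)
  "nnavvhahn" → prefix "nnav" already present; 5 new (v, h, a, h, n)
  "nnhvvvvnvav" → prefix "nnh" already present; 8 new (v, v, v, v, n, v, a, v)
  "nnnnvnavvnn" → prefix "nn" already present; 9 new (n, n, v, n, a, v, v, n, n)
  "nnananhhh" → prefix "nna" already present; 6 new (n, a, n, h, h, h)
  "nnhnaa" → prefix "nnhna" already present; 1 new (a)
  "nnhvnha" → prefix "nnhv" already present; 3 new (n, h, a)
  "nnhaahnv" → prefix "nnh" already present; 5 new (a, a, h, n, v)
  "nnv" → prefix "nn" already present; 1 new (v)
  "nnaannvvv" → prefix "nna" already present; 6 new (a, n, n, v, v, v)
  "nnavan" → prefix "nnava" already present; 1 new (n)
  "nnaahhvavva" → prefix "nnaa" already present; 7 new (h, h, v, a, v, v, a)
  "nnavvhn" → prefix "nnavvh" already present; 1 new (n)
  "nnhhan" → prefix "nnh" already present; 3 new (h, a, n)
  "nnanavva" → prefix "nnana" already present; 3 new (v, v, a)
  "nnvhva" → prefix "nnv" already present; 3 new (h, v, a)
  "nnhv" → prefix "nnhv" already present; 0 new (none)
  "nnvh" → prefix "nnvh" already present; 0 new (none)
Total nodes = 5 + 3 + 5 + 8 + 9 + 6 + 1 + 3 + 5 + 1 + 6 + 1 + 7 + 1 + 3 + 3 + 3 + 0 + 0 = 70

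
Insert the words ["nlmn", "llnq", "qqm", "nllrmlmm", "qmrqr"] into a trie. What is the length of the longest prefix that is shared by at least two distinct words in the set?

2

The deepest shared node is where two words last agree before diverging.
e.g. "nllrmlmm" and "nlmn" share the prefix "nl" of length 2; no pair shares a longer one.
Longest shared-prefix length: 2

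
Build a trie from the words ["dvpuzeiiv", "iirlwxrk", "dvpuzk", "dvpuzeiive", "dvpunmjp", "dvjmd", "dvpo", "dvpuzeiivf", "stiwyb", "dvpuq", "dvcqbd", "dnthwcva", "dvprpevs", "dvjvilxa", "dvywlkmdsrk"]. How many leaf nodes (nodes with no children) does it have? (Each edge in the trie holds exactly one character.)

A leaf is a node with no children — equivalently, the end of a word that is not a proper prefix of any other stored word.
Those words: "dnthwcva", "dvcqbd", "dvjmd", "dvjvilxa", "dvpo", "dvprpevs", "dvpunmjp", "dvpuq", "dvpuzeiive", "dvpuzeiivf", "dvpuzk", "dvywlkmdsrk", "iirlwxrk", "stiwyb"
Leaf count: 14

14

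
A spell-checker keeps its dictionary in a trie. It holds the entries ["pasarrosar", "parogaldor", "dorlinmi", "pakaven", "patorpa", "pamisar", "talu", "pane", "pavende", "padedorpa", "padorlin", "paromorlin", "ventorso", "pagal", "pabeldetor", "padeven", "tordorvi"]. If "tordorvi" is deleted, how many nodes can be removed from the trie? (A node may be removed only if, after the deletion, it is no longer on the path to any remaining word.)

7

Walk "tordorvi" from the leaf back toward the root, removing each node that no remaining word uses.
The suffix "ordorvi" (7 nodes) is used only by "tordorvi"; the node for "t" still has the child "a", so pruning stops there.
Nodes removed: 7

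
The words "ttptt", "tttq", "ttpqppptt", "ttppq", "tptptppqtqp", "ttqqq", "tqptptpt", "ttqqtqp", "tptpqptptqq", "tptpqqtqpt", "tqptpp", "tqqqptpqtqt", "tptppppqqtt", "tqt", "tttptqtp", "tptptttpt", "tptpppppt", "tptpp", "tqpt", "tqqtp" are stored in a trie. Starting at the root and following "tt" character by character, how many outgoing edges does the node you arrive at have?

3

Follow the path "tt" to its node, then look at its outgoing edges.
Distinct next characters after "tt": p, q, t.
That node has 3 child edges.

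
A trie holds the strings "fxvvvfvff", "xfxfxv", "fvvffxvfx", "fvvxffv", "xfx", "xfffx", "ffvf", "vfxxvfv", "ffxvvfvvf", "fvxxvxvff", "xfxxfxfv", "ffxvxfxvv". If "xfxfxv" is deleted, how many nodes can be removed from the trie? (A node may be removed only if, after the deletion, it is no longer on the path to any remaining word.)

3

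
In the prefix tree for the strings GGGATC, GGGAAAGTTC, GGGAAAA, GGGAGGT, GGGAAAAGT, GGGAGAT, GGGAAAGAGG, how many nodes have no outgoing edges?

6

A leaf is a node with no children — equivalently, the end of a word that is not a proper prefix of any other stored word.
Those words: "GGGAAAAGT", "GGGAAAGAGG", "GGGAAAGTTC", "GGGAGAT", "GGGAGGT", "GGGATC"
Leaf count: 6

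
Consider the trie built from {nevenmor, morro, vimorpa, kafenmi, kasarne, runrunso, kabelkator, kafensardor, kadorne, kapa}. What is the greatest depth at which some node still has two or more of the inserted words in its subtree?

5

The deepest shared node is where two words last agree before diverging.
"kafenmi" and "kafensardor" agree on "kafen" (5 characters) before diverging; nothing deeper is shared.
Longest shared-prefix length: 5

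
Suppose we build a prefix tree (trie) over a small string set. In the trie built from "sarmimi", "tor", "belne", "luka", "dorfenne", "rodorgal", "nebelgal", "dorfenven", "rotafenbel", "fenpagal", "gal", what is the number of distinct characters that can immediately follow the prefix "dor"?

1

The children of the "dor" node are the distinct next characters among strings starting with "dor".
Characters that immediately follow "dor" among the stored strings: {f}.
That node has 1 child edge.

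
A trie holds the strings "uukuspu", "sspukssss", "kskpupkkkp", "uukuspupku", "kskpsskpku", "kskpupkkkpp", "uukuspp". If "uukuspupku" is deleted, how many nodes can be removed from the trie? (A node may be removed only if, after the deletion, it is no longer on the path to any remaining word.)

Walk "uukuspupku" from the leaf back toward the root, removing each node that no remaining word uses.
The suffix "pku" (3 nodes) is used only by "uukuspupku"; "uukuspu" is itself a stored word, so pruning stops there.
Nodes removed: 3

3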